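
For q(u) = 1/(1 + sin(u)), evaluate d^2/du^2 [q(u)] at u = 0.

Plug the Maclaurin series of the inner function into that of the outer and collect terms.
The coefficient of u^2 in the expansion is 1, so q′′(0) = 2! * (1) = 2.

2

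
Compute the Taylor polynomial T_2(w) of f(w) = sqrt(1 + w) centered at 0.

-w^2/8 + w/2 + 1

[w^0] = 1;  [w^1] = 1/2;  [w^2] = -1/8.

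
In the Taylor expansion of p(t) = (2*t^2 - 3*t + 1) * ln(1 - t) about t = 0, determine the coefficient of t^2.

5/2

Distribute the polynomial across the series and collect like powers.
So c_2 = p′′(0)/2! = 5/2.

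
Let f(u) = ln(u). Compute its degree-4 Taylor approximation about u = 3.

Apply the Taylor formula c_k = f^(k)(a)/k!.
[(u - 3)^0] = ln(3);  [(u - 3)^1] = 1/3;  [(u - 3)^2] = -1/18;  [(u - 3)^3] = 1/81;  [(u - 3)^4] = -1/324.

-(u - 3)^4/324 + (u - 3)^3/81 - (u - 3)^2/18 + (u - 3)/3 + ln(3)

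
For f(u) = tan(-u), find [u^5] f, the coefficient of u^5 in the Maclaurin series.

-2/15

Compute the successive derivatives at the expansion point and divide by k!.
f(0) = 0
f′(0) = -1
f′′(0) = 0
f′′′(0) = -2
f^(4)(0) = 0
f^(5)(0) = -16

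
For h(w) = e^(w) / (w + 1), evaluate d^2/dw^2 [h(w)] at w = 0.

1

Use 1/(1 - r) = Σ r^k on the denominator, then take the Cauchy product.
From the series, [w^2] h = 1/2; multiply by 2! = 2 to get 1.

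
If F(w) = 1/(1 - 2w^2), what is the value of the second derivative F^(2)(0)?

4

The coefficient of w^2 in the expansion is 2, so F′′(0) = 2! * (2) = 4.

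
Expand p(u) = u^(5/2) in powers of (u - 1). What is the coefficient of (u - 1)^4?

-5/128

Use the known series and substitute for the argument.
[(u - 1)^0] = 1;  [(u - 1)^1] = 5/2;  [(u - 1)^2] = 15/8;  [(u - 1)^3] = 5/16;  [(u - 1)^4] = -5/128.
So c_4 = p^(4)(1)/4! = -5/128.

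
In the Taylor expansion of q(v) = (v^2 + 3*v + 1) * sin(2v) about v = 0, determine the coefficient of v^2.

Multiply each power in the prefactor through the base expansion.

6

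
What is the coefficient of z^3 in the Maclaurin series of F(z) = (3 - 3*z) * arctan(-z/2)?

Shift and add copies of the series according to the polynomial's terms.
F(0) = 0
F′(0) = -3/2
F′′(0) = 3
F′′′(0) = 3/4
So c_3 = F′′′(0)/3! = 1/8.

1/8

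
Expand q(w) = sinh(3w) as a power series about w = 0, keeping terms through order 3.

9*w^3/2 + 3*w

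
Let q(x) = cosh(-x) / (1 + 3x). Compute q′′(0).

19

Take the Cauchy product of the two expansions.
The coefficient of x^2 in the expansion is 19/2, so q′′(0) = 2! * (19/2) = 19.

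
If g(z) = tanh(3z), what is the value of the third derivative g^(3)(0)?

-54

Apply the Taylor formula c_k = f^(k)(a)/k!.
The coefficient of z^3 in the expansion is -9, so g′′′(0) = 3! * (-9) = -54.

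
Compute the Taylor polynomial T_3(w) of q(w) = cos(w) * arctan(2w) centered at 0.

Multiply the two series term by term and collect like powers.
q(0) = 0
q′(0) = 2
q′′(0) = 0
q′′′(0) = -22
The Taylor polynomial is Σ q^(k)(0)/k! · w^k.

-11*w^3/3 + 2*w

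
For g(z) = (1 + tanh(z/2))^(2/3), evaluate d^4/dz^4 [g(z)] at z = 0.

11/162

Let u equal the inner series; expand the outer function in u and truncate.
The coefficient of z^4 in the expansion is 11/3888, so g^(4)(0) = 4! * (11/3888) = 11/162.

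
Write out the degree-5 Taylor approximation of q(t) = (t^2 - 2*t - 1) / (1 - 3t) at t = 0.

Shift and add copies of the series according to the polynomial's terms.
q(0) = -1
q′(0) = -5
q′′(0) = -28
q′′′(0) = -252
q^(4)(0) = -3024
q^(5)(0) = -45360

-378*t^5 - 126*t^4 - 42*t^3 - 14*t^2 - 5*t - 1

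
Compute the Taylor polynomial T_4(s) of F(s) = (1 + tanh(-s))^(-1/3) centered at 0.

Let u equal the inner series; expand the outer function in u and truncate.
F(0) = 1
F′(0) = 1/3
F′′(0) = 4/9
F′′′(0) = 10/27
F^(4)(0) = -8/81

-s^4/243 + 5*s^3/81 + 2*s^2/9 + s/3 + 1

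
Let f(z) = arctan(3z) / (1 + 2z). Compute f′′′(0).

18

Write out both Maclaurin series and multiply, keeping only the needed powers.
The coefficient of z^3 in the expansion is 3, so f′′′(0) = 3! * (3) = 18.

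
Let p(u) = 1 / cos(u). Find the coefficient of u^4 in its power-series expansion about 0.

5/24

Invert the denominator's series and multiply.
[u^0] = 1;  [u^1] = 0;  [u^2] = 1/2;  [u^3] = 0;  [u^4] = 5/24.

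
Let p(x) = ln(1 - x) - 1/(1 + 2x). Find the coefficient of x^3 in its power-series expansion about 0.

Add the two expansions coefficient-wise.
[x^0] = -1;  [x^1] = 1;  [x^2] = -9/2;  [x^3] = 23/3.

23/3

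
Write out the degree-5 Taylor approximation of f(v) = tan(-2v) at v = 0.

f(0) = 0
f′(0) = -2
f′′(0) = 0
f′′′(0) = -16
f^(4)(0) = 0
f^(5)(0) = -512

-64*v^5/15 - 8*v^3/3 - 2*v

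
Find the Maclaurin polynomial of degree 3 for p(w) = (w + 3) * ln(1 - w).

Shift and add copies of the series according to the polynomial's terms.
[w^0] = 0;  [w^1] = -3;  [w^2] = -5/2;  [w^3] = -3/2.

-3*w^3/2 - 5*w^2/2 - 3*w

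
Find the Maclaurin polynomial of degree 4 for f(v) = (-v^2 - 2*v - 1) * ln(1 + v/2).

Distribute the polynomial across the series and collect like powers.

11*v^4/192 - 7*v^3/24 - 7*v^2/8 - v/2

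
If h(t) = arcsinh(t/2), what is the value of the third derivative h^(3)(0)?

From the series, [t^3] h = -1/48; multiply by 3! = 6 to get -1/8.

-1/8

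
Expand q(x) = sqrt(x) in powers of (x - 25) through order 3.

(x - 25)^3/50000 - (x - 25)^2/1000 + (x - 25)/10 + 5

Compute the successive derivatives at the expansion point and divide by k!.
q(25) = 5
q′(25) = 1/10
q′′(25) = -1/500
q′′′(25) = 3/25000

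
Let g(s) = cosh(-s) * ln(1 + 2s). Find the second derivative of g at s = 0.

-4

Expand each factor separately, then convolve coefficients.
The coefficient of s^2 in the expansion is -2, so g′′(0) = 2! * (-2) = -4.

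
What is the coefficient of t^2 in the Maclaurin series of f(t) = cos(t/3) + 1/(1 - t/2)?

7/36

Add the two expansions coefficient-wise.
[t^0] = 2;  [t^1] = 1/2;  [t^2] = 7/36.
So c_2 = f′′(0)/2! = 7/36.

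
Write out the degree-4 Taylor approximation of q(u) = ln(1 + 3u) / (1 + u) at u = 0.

Expand each factor separately, then convolve coefficients.
q(0) = 0
q′(0) = 3
q′′(0) = -15
q′′′(0) = 99
q^(4)(0) = -882
The Taylor polynomial is Σ q^(k)(0)/k! · u^k.

-147*u^4/4 + 33*u^3/2 - 15*u^2/2 + 3*u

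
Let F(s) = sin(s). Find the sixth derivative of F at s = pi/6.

-1/2

From the series, [(s - pi/6)^6] F = -1/1440; multiply by 6! = 720 to get -1/2.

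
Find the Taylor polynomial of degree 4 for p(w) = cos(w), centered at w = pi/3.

Compute the successive derivatives at the expansion point and divide by k!.
[(w - pi/3)^0] = 1/2;  [(w - pi/3)^1] = -sqrt(3)/2;  [(w - pi/3)^2] = -1/4;  [(w - pi/3)^3] = sqrt(3)/12;  [(w - pi/3)^4] = 1/48.

(w - pi/3)^4/48 + sqrt(3)*(w - pi/3)^3/12 - (w - pi/3)^2/4 - sqrt(3)*(w - pi/3)/2 + 1/2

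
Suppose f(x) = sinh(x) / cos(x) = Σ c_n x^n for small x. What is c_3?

2/3

Invert the denominator's series and multiply.
f(0) = 0
f′(0) = 1
f′′(0) = 0
f′′′(0) = 4
So c_3 = f′′′(0)/3! = 2/3.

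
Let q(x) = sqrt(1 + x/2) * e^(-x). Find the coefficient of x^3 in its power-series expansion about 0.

Multiply the two series term by term and collect like powers.
q(0) = 1
q′(0) = -3/4
q′′(0) = 7/16
q′′′(0) = -1/64

-1/384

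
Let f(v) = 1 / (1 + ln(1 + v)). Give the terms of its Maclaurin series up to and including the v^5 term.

-347*v^5/60 + 11*v^4/3 - 7*v^3/3 + 3*v^2/2 - v + 1

Expand as Σ (-1)^k u^k with u equal to the inner function's series.
[v^0] = 1;  [v^1] = -1;  [v^2] = 3/2;  [v^3] = -7/3;  [v^4] = 11/3;  [v^5] = -347/60.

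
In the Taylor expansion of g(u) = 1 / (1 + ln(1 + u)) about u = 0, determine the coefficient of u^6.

3289/360

Use the geometric series for the reciprocal, then substitute.
g(0) = 1
g′(0) = -1
g′′(0) = 3
g′′′(0) = -14
g^(4)(0) = 88
g^(5)(0) = -694
g^(6)(0) = 6578
Then c_k = g^(k)(0)/k! gives each Taylor coefficient.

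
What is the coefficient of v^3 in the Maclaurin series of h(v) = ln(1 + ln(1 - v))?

Substitute the inner expansion into the outer series and collect powers.

-7/6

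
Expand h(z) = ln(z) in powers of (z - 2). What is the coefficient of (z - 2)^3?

1/24

Apply the Taylor formula c_k = f^(k)(a)/k!.
h(2) = ln(2)
h′(2) = 1/2
h′′(2) = -1/4
h′′′(2) = 1/4
So c_3 = h′′′(2)/3! = 1/24.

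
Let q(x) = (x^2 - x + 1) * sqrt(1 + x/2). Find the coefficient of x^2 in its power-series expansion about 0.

23/32

Shift and add copies of the series according to the polynomial's terms.
q(0) = 1
q′(0) = -3/4
q′′(0) = 23/16
So c_2 = q′′(0)/2! = 23/32.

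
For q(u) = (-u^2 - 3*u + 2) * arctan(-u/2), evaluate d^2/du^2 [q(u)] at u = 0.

Distribute the polynomial across the series and collect like powers.
From the series, [u^2] q = 3/2; multiply by 2! = 2 to get 3.

3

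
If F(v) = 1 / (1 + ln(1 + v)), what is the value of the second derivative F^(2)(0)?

Use the geometric series for the reciprocal, then substitute.
The coefficient of v^2 in the expansion is 3/2, so F′′(0) = 2! * (3/2) = 3.

3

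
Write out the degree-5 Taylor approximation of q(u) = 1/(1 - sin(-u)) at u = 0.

Compose series: expand the inner function first, then feed it into the outer expansion.
[u^0] = 1;  [u^1] = -1;  [u^2] = 1;  [u^3] = -5/6;  [u^4] = 2/3;  [u^5] = -61/120.

-61*u^5/120 + 2*u^4/3 - 5*u^3/6 + u^2 - u + 1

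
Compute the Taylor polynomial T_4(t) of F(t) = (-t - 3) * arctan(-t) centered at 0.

Shift and add copies of the series according to the polynomial's terms.
F(0) = 0
F′(0) = 3
F′′(0) = 2
F′′′(0) = -6
F^(4)(0) = -8

-t^4/3 - t^3 + t^2 + 3*t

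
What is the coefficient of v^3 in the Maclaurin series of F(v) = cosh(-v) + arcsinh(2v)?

-4/3

Expand each term separately and add.
So c_3 = F′′′(0)/3! = -4/3.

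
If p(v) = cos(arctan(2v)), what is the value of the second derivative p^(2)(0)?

-4

Compose series: expand the inner function first, then feed it into the outer expansion.
The coefficient of v^2 in the expansion is -2, so p′′(0) = 2! * (-2) = -4.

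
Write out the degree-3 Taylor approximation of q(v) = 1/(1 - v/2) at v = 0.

v^3/8 + v^2/4 + v/2 + 1

Differentiate repeatedly and evaluate at the center.
q(0) = 1
q′(0) = 1/2
q′′(0) = 1/2
q′′′(0) = 3/4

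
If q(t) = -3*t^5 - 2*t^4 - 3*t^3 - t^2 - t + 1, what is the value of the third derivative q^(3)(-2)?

The coefficient of (t + 2)^3 in the expansion is -107, so q′′′(-2) = 3! * (-107) = -642.

-642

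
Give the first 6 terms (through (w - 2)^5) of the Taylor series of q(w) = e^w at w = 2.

(w - 2)^5*e^(2)/120 + (w - 2)^4*e^(2)/24 + (w - 2)^3*e^(2)/6 + (w - 2)^2*e^(2)/2 + (w - 2)*e^(2) + e^(2)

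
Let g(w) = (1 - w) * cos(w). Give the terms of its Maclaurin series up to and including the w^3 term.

Distribute the polynomial across the series and collect like powers.
g(0) = 1
g′(0) = -1
g′′(0) = -1
g′′′(0) = 3

w^3/2 - w^2/2 - w + 1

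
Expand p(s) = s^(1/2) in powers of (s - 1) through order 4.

-5*(s - 1)^4/128 + (s - 1)^3/16 - (s - 1)^2/8 + (s - 1)/2 + 1

[(s - 1)^0] = 1;  [(s - 1)^1] = 1/2;  [(s - 1)^2] = -1/8;  [(s - 1)^3] = 1/16;  [(s - 1)^4] = -5/128.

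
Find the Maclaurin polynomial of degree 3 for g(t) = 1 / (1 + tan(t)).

Write 1/(1+u) = 1 - u + u^2 - u^3 + ... and substitute the series for u.

-4*t^3/3 + t^2 - t + 1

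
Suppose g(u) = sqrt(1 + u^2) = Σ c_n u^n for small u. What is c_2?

1/2

c_2 = g′′(0)/2! = 1/2.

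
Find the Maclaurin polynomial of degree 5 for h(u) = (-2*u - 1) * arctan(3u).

Distribute the polynomial across the series and collect like powers.

-243*u^5/5 + 18*u^4 + 9*u^3 - 6*u^2 - 3*u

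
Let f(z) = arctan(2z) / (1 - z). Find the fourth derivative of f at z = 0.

-16

Expand each factor separately, then convolve coefficients.
The coefficient of z^4 in the expansion is -2/3, so f^(4)(0) = 4! * (-2/3) = -16.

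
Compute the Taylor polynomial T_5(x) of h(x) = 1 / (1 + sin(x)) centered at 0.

-61*x^5/120 + 2*x^4/3 - 5*x^3/6 + x^2 - x + 1

Expand as Σ (-1)^k u^k with u equal to the inner function's series.
h(0) = 1
h′(0) = -1
h′′(0) = 2
h′′′(0) = -5
h^(4)(0) = 16
h^(5)(0) = -61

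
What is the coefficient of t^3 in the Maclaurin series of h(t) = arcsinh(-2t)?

[t^0] = 0;  [t^1] = -2;  [t^2] = 0;  [t^3] = 4/3.

4/3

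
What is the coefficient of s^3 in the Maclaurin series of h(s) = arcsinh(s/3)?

-1/162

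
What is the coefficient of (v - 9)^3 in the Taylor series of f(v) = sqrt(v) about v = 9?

Differentiate repeatedly and evaluate at the center.
f(9) = 3
f′(9) = 1/6
f′′(9) = -1/108
f′′′(9) = 1/648
Then c_k = f^(k)(9)/k! gives each Taylor coefficient.

1/3888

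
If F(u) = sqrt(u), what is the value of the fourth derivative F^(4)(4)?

The coefficient of (u - 4)^4 in the expansion is -5/16384, so F^(4)(4) = 4! * (-5/16384) = -15/2048.

-15/2048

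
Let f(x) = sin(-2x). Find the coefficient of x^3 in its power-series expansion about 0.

f(0) = 0
f′(0) = -2
f′′(0) = 0
f′′′(0) = 8
So c_3 = f′′′(0)/3! = 4/3.

4/3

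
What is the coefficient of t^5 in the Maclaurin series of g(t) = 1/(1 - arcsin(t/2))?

Substitute the inner expansion into the outer series and collect powers.

63/1280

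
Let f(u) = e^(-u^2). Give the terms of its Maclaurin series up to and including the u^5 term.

[u^0] = 1;  [u^1] = 0;  [u^2] = -1;  [u^3] = 0;  [u^4] = 1/2;  [u^5] = 0.

u^4/2 - u^2 + 1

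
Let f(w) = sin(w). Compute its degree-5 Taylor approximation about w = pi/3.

(w - pi/3)^5/240 + sqrt(3)*(w - pi/3)^4/48 - (w - pi/3)^3/12 - sqrt(3)*(w - pi/3)^2/4 + (w - pi/3)/2 + sqrt(3)/2

[(w - pi/3)^0] = sqrt(3)/2;  [(w - pi/3)^1] = 1/2;  [(w - pi/3)^2] = -sqrt(3)/4;  [(w - pi/3)^3] = -1/12;  [(w - pi/3)^4] = sqrt(3)/48;  [(w - pi/3)^5] = 1/240.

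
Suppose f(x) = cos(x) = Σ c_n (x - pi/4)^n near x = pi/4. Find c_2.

-sqrt(2)/4

f(pi/4) = sqrt(2)/2
f′(pi/4) = -sqrt(2)/2
f′′(pi/4) = -sqrt(2)/2
So c_2 = f′′(pi/4)/2! = -sqrt(2)/4.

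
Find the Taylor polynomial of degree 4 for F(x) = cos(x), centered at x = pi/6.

Differentiate repeatedly and evaluate at the center.
F(pi/6) = sqrt(3)/2
F′(pi/6) = -1/2
F′′(pi/6) = -sqrt(3)/2
F′′′(pi/6) = 1/2
F^(4)(pi/6) = sqrt(3)/2

sqrt(3)*(x - pi/6)^4/48 + (x - pi/6)^3/12 - sqrt(3)*(x - pi/6)^2/4 - (x - pi/6)/2 + sqrt(3)/2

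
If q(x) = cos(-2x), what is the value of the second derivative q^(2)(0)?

-4

Compute the successive derivatives at the expansion point and divide by k!.
From the series, [x^2] q = -2; multiply by 2! = 2 to get -4.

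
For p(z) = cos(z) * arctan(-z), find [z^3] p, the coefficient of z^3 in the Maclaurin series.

Multiply the two series term by term and collect like powers.
[z^0] = 0;  [z^1] = -1;  [z^2] = 0;  [z^3] = 5/6.

5/6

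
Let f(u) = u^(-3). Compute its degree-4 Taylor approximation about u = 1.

f(1) = 1
f′(1) = -3
f′′(1) = 12
f′′′(1) = -60
f^(4)(1) = 360

15*(u - 1)^4 - 10*(u - 1)^3 + 6*(u - 1)^2 - 3*(u - 1) + 1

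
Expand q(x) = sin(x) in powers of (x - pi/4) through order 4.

sqrt(2)*(x - pi/4)^4/48 - sqrt(2)*(x - pi/4)^3/12 - sqrt(2)*(x - pi/4)^2/4 + sqrt(2)*(x - pi/4)/2 + sqrt(2)/2

q(pi/4) = sqrt(2)/2
q′(pi/4) = sqrt(2)/2
q′′(pi/4) = -sqrt(2)/2
q′′′(pi/4) = -sqrt(2)/2
q^(4)(pi/4) = sqrt(2)/2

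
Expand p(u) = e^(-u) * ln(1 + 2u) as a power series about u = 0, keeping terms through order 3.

17*u^3/3 - 4*u^2 + 2*u

Take the Cauchy product of the two expansions.
p(0) = 0
p′(0) = 2
p′′(0) = -8
p′′′(0) = 34
Then c_k = p^(k)(0)/k! gives each Taylor coefficient.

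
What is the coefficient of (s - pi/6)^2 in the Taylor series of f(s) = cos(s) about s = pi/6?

Differentiate repeatedly and evaluate at the center.
[(s - pi/6)^0] = sqrt(3)/2;  [(s - pi/6)^1] = -1/2;  [(s - pi/6)^2] = -sqrt(3)/4.

-sqrt(3)/4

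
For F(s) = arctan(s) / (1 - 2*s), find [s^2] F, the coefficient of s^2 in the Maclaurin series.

Expand 1/(denominator) as a geometric series and multiply by the numerator's series.
F(0) = 0
F′(0) = 1
F′′(0) = 4

2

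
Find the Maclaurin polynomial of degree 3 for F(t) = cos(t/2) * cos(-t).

Take the Cauchy product of the two expansions.
F(0) = 1
F′(0) = 0
F′′(0) = -5/4
F′′′(0) = 0
Then c_k = F^(k)(0)/k! gives each Taylor coefficient.

1 - 5*t^2/8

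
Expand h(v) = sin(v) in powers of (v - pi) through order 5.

h(pi) = 0
h′(pi) = -1
h′′(pi) = 0
h′′′(pi) = 1
h^(4)(pi) = 0
h^(5)(pi) = -1
Dividing each by k! gives the coefficients c_0, ..., c_5.

-(v - pi)^5/120 + (v - pi)^3/6 - (v - pi)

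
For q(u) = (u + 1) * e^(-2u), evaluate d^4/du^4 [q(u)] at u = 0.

Multiply each power in the prefactor through the base expansion.
The coefficient of u^4 in the expansion is -2/3, so q^(4)(0) = 4! * (-2/3) = -16.

-16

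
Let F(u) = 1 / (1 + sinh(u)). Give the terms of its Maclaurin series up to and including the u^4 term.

4*u^4/3 - 7*u^3/6 + u^2 - u + 1

Write 1/(1+u) = 1 - u + u^2 - u^3 + ... and substitute the series for u.
F(0) = 1
F′(0) = -1
F′′(0) = 2
F′′′(0) = -7
F^(4)(0) = 32
Then c_k = F^(k)(0)/k! gives each Taylor coefficient.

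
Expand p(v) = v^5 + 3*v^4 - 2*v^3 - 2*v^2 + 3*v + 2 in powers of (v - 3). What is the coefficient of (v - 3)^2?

Differentiate repeatedly and evaluate at the center.
p(3) = 425
p′(3) = 666
p′′(3) = 824
Dividing each by k! gives the coefficients c_0, ..., c_2.

412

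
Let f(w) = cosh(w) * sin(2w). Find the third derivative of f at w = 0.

-2

Take the Cauchy product of the two expansions.
From the series, [w^3] f = -1/3; multiply by 3! = 6 to get -2.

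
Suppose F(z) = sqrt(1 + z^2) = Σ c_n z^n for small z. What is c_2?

F(0) = 1
F′(0) = 0
F′′(0) = 1
Then c_k = F^(k)(0)/k! gives each Taylor coefficient.

1/2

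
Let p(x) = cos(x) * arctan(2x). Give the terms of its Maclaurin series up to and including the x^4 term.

-11*x^3/3 + 2*x

Expand each factor separately, then convolve coefficients.
p(0) = 0
p′(0) = 2
p′′(0) = 0
p′′′(0) = -22
p^(4)(0) = 0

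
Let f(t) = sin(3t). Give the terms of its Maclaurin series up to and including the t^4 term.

-9*t^3/2 + 3*t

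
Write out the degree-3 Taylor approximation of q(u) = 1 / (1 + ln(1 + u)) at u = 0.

-7*u^3/3 + 3*u^2/2 - u + 1

Expand as Σ (-1)^k u^k with u equal to the inner function's series.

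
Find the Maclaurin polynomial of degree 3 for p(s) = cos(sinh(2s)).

1 - 2*s^2

Compose series: expand the inner function first, then feed it into the outer expansion.
p(0) = 1
p′(0) = 0
p′′(0) = -4
p′′′(0) = 0
Dividing each by k! gives the coefficients c_0, ..., c_3.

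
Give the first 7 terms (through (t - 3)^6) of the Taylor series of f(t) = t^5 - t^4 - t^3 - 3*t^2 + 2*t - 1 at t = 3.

(t - 3)^5 + 14*(t - 3)^4 + 77*(t - 3)^3 + 204*(t - 3)^2 + 254*(t - 3) + 113

f(3) = 113
f′(3) = 254
f′′(3) = 408
f′′′(3) = 462
f^(4)(3) = 336
f^(5)(3) = 120
f^(6)(3) = 0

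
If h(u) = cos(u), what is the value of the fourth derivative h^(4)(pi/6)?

Apply the Taylor formula c_k = f^(k)(a)/k!.
From the series, [(u - pi/6)^4] h = sqrt(3)/48; multiply by 4! = 24 to get sqrt(3)/2.

sqrt(3)/2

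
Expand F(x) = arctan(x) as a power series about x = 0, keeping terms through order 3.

-x^3/3 + x

[x^0] = 0;  [x^1] = 1;  [x^2] = 0;  [x^3] = -1/3.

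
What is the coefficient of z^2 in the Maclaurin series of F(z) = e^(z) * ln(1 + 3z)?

Multiply the two series term by term and collect like powers.
F(0) = 0
F′(0) = 3
F′′(0) = -3

-3/2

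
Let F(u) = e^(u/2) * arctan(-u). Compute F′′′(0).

5/4

Expand each factor separately, then convolve coefficients.
From the series, [u^3] F = 5/24; multiply by 3! = 6 to get 5/4.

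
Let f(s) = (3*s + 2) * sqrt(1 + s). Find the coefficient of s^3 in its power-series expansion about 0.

Multiply each power in the prefactor through the base expansion.
f(0) = 2
f′(0) = 4
f′′(0) = 5/2
f′′′(0) = -3/2
So c_3 = f′′′(0)/3! = -1/4.

-1/4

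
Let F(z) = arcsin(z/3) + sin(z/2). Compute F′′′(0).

Add the two expansions coefficient-wise.
The coefficient of z^3 in the expansion is -19/1296, so F′′′(0) = 3! * (-19/1296) = -19/216.

-19/216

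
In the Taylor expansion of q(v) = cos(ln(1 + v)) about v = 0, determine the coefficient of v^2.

Substitute the inner expansion into the outer series and collect powers.
q(0) = 1
q′(0) = 0
q′′(0) = -1

-1/2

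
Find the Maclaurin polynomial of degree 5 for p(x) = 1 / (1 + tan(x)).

Use the geometric series for the reciprocal, then substitute.
[x^0] = 1;  [x^1] = -1;  [x^2] = 1;  [x^3] = -4/3;  [x^4] = 5/3;  [x^5] = -32/15.

-32*x^5/15 + 5*x^4/3 - 4*x^3/3 + x^2 - x + 1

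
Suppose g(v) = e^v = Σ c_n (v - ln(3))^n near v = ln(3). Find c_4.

1/8

g(ln(3)) = 3
g′(ln(3)) = 3
g′′(ln(3)) = 3
g′′′(ln(3)) = 3
g^(4)(ln(3)) = 3
Then c_k = g^(k)(ln(3))/k! gives each Taylor coefficient.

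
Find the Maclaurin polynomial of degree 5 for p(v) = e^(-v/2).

[v^0] = 1;  [v^1] = -1/2;  [v^2] = 1/8;  [v^3] = -1/48;  [v^4] = 1/384;  [v^5] = -1/3840.

-v^5/3840 + v^4/384 - v^3/48 + v^2/8 - v/2 + 1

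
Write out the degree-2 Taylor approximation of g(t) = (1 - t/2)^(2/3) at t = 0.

-t^2/36 - t/3 + 1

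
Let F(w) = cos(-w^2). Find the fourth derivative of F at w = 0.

The coefficient of w^4 in the expansion is -1/2, so F^(4)(0) = 4! * (-1/2) = -12.

-12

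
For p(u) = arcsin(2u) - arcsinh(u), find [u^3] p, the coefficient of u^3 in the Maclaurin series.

Expand each term separately and add.
[u^0] = 0;  [u^1] = 1;  [u^2] = 0;  [u^3] = 3/2.
So c_3 = p′′′(0)/3! = 3/2.

3/2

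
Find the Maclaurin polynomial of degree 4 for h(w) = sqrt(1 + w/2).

h(0) = 1
h′(0) = 1/4
h′′(0) = -1/16
h′′′(0) = 3/64
h^(4)(0) = -15/256
Then c_k = h^(k)(0)/k! gives each Taylor coefficient.

-5*w^4/2048 + w^3/128 - w^2/32 + w/4 + 1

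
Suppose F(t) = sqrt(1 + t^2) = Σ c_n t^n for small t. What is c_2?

Differentiate repeatedly and evaluate at the center.
F(0) = 1
F′(0) = 0
F′′(0) = 1
So c_2 = F′′(0)/2! = 1/2.

1/2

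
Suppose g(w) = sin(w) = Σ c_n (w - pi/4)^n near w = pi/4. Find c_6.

g(pi/4) = sqrt(2)/2
g′(pi/4) = sqrt(2)/2
g′′(pi/4) = -sqrt(2)/2
g′′′(pi/4) = -sqrt(2)/2
g^(4)(pi/4) = sqrt(2)/2
g^(5)(pi/4) = sqrt(2)/2
g^(6)(pi/4) = -sqrt(2)/2

-sqrt(2)/1440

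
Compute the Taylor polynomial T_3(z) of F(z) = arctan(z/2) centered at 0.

-z^3/24 + z/2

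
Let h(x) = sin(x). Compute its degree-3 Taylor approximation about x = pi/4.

h(pi/4) = sqrt(2)/2
h′(pi/4) = sqrt(2)/2
h′′(pi/4) = -sqrt(2)/2
h′′′(pi/4) = -sqrt(2)/2

-sqrt(2)*(x - pi/4)^3/12 - sqrt(2)*(x - pi/4)^2/4 + sqrt(2)*(x - pi/4)/2 + sqrt(2)/2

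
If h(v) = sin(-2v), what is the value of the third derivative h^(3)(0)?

Compute the successive derivatives at the expansion point and divide by k!.
The coefficient of v^3 in the expansion is 4/3, so h′′′(0) = 3! * (4/3) = 8.

8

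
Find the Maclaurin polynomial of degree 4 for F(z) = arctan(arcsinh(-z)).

Plug the Maclaurin series of the inner function into that of the outer and collect terms.
F(0) = 0
F′(0) = -1
F′′(0) = 0
F′′′(0) = 3
F^(4)(0) = 0

z^3/2 - z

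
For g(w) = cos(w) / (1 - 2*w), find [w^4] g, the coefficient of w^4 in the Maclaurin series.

337/24

Use 1/(1 - r) = Σ r^k on the denominator, then take the Cauchy product.
[w^0] = 1;  [w^1] = 2;  [w^2] = 7/2;  [w^3] = 7;  [w^4] = 337/24.
So c_4 = g^(4)(0)/4! = 337/24.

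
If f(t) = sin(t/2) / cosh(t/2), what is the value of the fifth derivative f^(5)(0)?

Invert the denominator's series and multiply.
The coefficient of t^5 in the expansion is 3/320, so f^(5)(0) = 5! * (3/320) = 9/8.

9/8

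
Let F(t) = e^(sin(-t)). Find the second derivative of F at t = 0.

Let u equal the inner series; expand the outer function in u and truncate.
From the series, [t^2] F = 1/2; multiply by 2! = 2 to get 1.

1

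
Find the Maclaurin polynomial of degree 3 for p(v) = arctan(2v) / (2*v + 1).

Expand 1/(denominator) as a geometric series and multiply by the numerator's series.
[v^0] = 0;  [v^1] = 2;  [v^2] = -4;  [v^3] = 16/3.

16*v^3/3 - 4*v^2 + 2*v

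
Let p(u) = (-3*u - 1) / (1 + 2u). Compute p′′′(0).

-24

Multiply each power in the prefactor through the base expansion.
The coefficient of u^3 in the expansion is -4, so p′′′(0) = 3! * (-4) = -24.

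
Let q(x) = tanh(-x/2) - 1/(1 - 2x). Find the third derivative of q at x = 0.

Combine the two series term by term.
From the series, [x^3] q = -191/24; multiply by 3! = 6 to get -191/4.

-191/4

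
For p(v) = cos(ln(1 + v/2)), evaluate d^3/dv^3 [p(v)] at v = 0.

3/8

Plug the Maclaurin series of the inner function into that of the outer and collect terms.
From the series, [v^3] p = 1/16; multiply by 3! = 6 to get 3/8.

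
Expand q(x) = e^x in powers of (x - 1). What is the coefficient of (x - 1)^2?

Differentiate repeatedly and evaluate at the center.
q(1) = e
q′(1) = e
q′′(1) = e

e/2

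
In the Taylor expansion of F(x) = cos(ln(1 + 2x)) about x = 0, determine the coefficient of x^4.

-20/3

Let u equal the inner series; expand the outer function in u and truncate.
[x^0] = 1;  [x^1] = 0;  [x^2] = -2;  [x^3] = 4;  [x^4] = -20/3.
So c_4 = F^(4)(0)/4! = -20/3.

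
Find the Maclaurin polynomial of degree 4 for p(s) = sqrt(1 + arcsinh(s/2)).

Substitute the inner expansion into the outer series and collect powers.
p(0) = 1
p′(0) = 1/4
p′′(0) = -1/16
p′′′(0) = -1/64
p^(4)(0) = 1/256

s^4/6144 - s^3/384 - s^2/32 + s/4 + 1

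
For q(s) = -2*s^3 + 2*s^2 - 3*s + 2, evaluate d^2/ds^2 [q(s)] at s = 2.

-20

The coefficient of (s - 2)^2 in the expansion is -10, so q′′(2) = 2! * (-10) = -20.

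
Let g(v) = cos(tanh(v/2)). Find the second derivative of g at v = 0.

-1/4

Compose series: expand the inner function first, then feed it into the outer expansion.
From the series, [v^2] g = -1/8; multiply by 2! = 2 to get -1/4.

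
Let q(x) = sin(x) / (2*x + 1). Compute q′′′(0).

23

Multiply the numerator's expansion by the denominator's geometric series.
The coefficient of x^3 in the expansion is 23/6, so q′′′(0) = 3! * (23/6) = 23.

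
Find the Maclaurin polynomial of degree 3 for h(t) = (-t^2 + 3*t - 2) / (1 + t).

6*t^3 - 6*t^2 + 5*t - 2

Multiply each power in the prefactor through the base expansion.
h(0) = -2
h′(0) = 5
h′′(0) = -12
h′′′(0) = 36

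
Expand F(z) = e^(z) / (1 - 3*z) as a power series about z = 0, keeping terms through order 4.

2713*z^4/24 + 113*z^3/3 + 25*z^2/2 + 4*z + 1

Expand 1/(denominator) as a geometric series and multiply by the numerator's series.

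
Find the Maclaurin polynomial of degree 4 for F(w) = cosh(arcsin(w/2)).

Plug the Maclaurin series of the inner function into that of the outer and collect terms.
F(0) = 1
F′(0) = 0
F′′(0) = 1/4
F′′′(0) = 0
F^(4)(0) = 5/16

5*w^4/384 + w^2/8 + 1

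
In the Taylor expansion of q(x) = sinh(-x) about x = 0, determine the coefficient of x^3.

[x^0] = 0;  [x^1] = -1;  [x^2] = 0;  [x^3] = -1/6.
So c_3 = q′′′(0)/3! = -1/6.

-1/6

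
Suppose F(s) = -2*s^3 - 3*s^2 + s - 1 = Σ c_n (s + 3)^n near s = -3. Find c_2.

[(s + 3)^0] = 23;  [(s + 3)^1] = -35;  [(s + 3)^2] = 15.

15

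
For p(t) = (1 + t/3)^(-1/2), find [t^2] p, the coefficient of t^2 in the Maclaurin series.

1/24

p(0) = 1
p′(0) = -1/6
p′′(0) = 1/12
So c_2 = p′′(0)/2! = 1/24.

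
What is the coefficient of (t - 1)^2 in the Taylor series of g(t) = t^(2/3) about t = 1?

-1/9

g(1) = 1
g′(1) = 2/3
g′′(1) = -2/9
So c_2 = g′′(1)/2! = -1/9.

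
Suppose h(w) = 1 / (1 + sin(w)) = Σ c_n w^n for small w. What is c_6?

Write 1/(1+u) = 1 - u + u^2 - u^3 + ... and substitute the series for u.
h(0) = 1
h′(0) = -1
h′′(0) = 2
h′′′(0) = -5
h^(4)(0) = 16
h^(5)(0) = -61
h^(6)(0) = 272
The Taylor polynomial is Σ h^(k)(0)/k! · w^k.

17/45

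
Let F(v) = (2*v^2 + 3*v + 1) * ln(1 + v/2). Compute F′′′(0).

4

Shift and add copies of the series according to the polynomial's terms.
From the series, [v^3] F = 2/3; multiply by 3! = 6 to get 4.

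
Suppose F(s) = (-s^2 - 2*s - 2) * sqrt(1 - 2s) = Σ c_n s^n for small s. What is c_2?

2

Distribute the polynomial across the series and collect like powers.
F(0) = -2
F′(0) = 0
F′′(0) = 4
Dividing each by k! gives the coefficients c_0, ..., c_2.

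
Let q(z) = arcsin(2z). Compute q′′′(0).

8

The coefficient of z^3 in the expansion is 4/3, so q′′′(0) = 3! * (4/3) = 8.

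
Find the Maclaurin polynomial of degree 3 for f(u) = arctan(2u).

[u^0] = 0;  [u^1] = 2;  [u^2] = 0;  [u^3] = -8/3.

-8*u^3/3 + 2*u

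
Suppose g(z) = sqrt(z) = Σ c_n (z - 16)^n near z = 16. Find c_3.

c_3 = g′′′(16)/3! = 1/16384.

1/16384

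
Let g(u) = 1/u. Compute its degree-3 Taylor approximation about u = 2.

[(u - 2)^0] = 1/2;  [(u - 2)^1] = -1/4;  [(u - 2)^2] = 1/8;  [(u - 2)^3] = -1/16.

-(u - 2)^3/16 + (u - 2)^2/8 - (u - 2)/4 + 1/2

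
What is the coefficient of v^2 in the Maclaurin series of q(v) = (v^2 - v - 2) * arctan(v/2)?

-1/2

Distribute the polynomial across the series and collect like powers.
[v^0] = 0;  [v^1] = -1;  [v^2] = -1/2.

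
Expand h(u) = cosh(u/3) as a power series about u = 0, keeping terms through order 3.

Compute the successive derivatives at the expansion point and divide by k!.
h(0) = 1
h′(0) = 0
h′′(0) = 1/9
h′′′(0) = 0
Dividing each by k! gives the coefficients c_0, ..., c_3.

u^2/18 + 1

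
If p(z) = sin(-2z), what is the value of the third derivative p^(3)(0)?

The coefficient of z^3 in the expansion is 4/3, so p′′′(0) = 3! * (4/3) = 8.

8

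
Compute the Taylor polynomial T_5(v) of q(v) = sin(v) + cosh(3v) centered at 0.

v^5/120 + 27*v^4/8 - v^3/6 + 9*v^2/2 + v + 1

Expand each term separately and add.
q(0) = 1
q′(0) = 1
q′′(0) = 9
q′′′(0) = -1
q^(4)(0) = 81
q^(5)(0) = 1
The Taylor polynomial is Σ q^(k)(0)/k! · v^k.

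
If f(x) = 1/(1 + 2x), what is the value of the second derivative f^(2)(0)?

8

Compute the successive derivatives at the expansion point and divide by k!.
The coefficient of x^2 in the expansion is 4, so f′′(0) = 2! * (4) = 8.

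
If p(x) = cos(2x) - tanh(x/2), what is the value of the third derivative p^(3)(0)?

1/4

Combine the two series term by term.
The coefficient of x^3 in the expansion is 1/24, so p′′′(0) = 3! * (1/24) = 1/4.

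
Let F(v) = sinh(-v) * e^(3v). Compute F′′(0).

Multiply the two series term by term and collect like powers.
The coefficient of v^2 in the expansion is -3, so F′′(0) = 2! * (-3) = -6.

-6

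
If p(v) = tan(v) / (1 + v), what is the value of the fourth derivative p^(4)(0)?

-32

Expand each factor separately, then convolve coefficients.
The coefficient of v^4 in the expansion is -4/3, so p^(4)(0) = 4! * (-4/3) = -32.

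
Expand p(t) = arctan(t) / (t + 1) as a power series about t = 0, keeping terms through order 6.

Multiply the numerator's expansion by the denominator's geometric series.
p(0) = 0
p′(0) = 1
p′′(0) = -2
p′′′(0) = 4
p^(4)(0) = -16
p^(5)(0) = 104
p^(6)(0) = -624

-13*t^6/15 + 13*t^5/15 - 2*t^4/3 + 2*t^3/3 - t^2 + t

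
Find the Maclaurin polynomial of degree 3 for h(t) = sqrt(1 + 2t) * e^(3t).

Take the Cauchy product of the two expansions.

8*t^3 + 7*t^2 + 4*t + 1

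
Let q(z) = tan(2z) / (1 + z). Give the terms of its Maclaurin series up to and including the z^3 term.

Write out both Maclaurin series and multiply, keeping only the needed powers.
[z^0] = 0;  [z^1] = 2;  [z^2] = -2;  [z^3] = 14/3.

14*z^3/3 - 2*z^2 + 2*z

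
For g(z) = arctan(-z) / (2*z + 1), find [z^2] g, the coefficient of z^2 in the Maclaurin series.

Multiply the numerator's expansion by the denominator's geometric series.
g(0) = 0
g′(0) = -1
g′′(0) = 4
Then c_k = g^(k)(0)/k! gives each Taylor coefficient.

2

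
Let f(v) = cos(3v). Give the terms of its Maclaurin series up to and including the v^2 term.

Compute the successive derivatives at the expansion point and divide by k!.

1 - 9*v^2/2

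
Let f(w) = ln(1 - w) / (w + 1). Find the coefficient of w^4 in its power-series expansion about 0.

Expand 1/(denominator) as a geometric series and multiply by the numerator's series.

7/12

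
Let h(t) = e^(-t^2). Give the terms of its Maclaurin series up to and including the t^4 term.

h(0) = 1
h′(0) = 0
h′′(0) = -2
h′′′(0) = 0
h^(4)(0) = 12
The Taylor polynomial is Σ h^(k)(0)/k! · t^k.

t^4/2 - t^2 + 1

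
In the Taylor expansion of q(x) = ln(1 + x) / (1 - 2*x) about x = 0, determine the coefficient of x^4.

Multiply the numerator's expansion by the denominator's geometric series.
q(0) = 0
q′(0) = 1
q′′(0) = 3
q′′′(0) = 20
q^(4)(0) = 154
Dividing each by k! gives the coefficients c_0, ..., c_4.

77/12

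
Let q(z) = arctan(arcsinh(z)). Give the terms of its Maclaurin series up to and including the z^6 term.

53*z^5/120 - z^3/2 + z

Let u equal the inner series; expand the outer function in u and truncate.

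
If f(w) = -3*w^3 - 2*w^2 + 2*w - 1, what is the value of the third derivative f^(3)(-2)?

-18

The coefficient of (w + 2)^3 in the expansion is -3, so f′′′(-2) = 3! * (-3) = -18.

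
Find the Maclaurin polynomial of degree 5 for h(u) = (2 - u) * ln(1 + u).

Multiply each power in the prefactor through the base expansion.
h(0) = 0
h′(0) = 2
h′′(0) = -4
h′′′(0) = 7
h^(4)(0) = -20
h^(5)(0) = 78

13*u^5/20 - 5*u^4/6 + 7*u^3/6 - 2*u^2 + 2*u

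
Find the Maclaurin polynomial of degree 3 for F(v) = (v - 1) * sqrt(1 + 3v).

Shift and add copies of the series according to the polynomial's terms.
F(0) = -1
F′(0) = -1/2
F′′(0) = 21/4
F′′′(0) = -135/8
Then c_k = F^(k)(0)/k! gives each Taylor coefficient.

-45*v^3/16 + 21*v^2/8 - v/2 - 1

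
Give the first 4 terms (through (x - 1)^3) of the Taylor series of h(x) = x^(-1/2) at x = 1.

Compute the successive derivatives at the expansion point and divide by k!.

-5*(x - 1)^3/16 + 3*(x - 1)^2/8 - (x - 1)/2 + 1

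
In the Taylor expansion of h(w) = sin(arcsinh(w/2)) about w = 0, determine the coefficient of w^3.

Plug the Maclaurin series of the inner function into that of the outer and collect terms.
h(0) = 0
h′(0) = 1/2
h′′(0) = 0
h′′′(0) = -1/4
Then c_k = h^(k)(0)/k! gives each Taylor coefficient.

-1/24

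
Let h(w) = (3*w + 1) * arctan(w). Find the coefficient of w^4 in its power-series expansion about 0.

-1

Multiply each power in the prefactor through the base expansion.
h(0) = 0
h′(0) = 1
h′′(0) = 6
h′′′(0) = -2
h^(4)(0) = -24
So c_4 = h^(4)(0)/4! = -1.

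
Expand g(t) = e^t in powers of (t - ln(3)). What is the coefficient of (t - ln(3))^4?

1/8

Compute the successive derivatives at the expansion point and divide by k!.
g(ln(3)) = 3
g′(ln(3)) = 3
g′′(ln(3)) = 3
g′′′(ln(3)) = 3
g^(4)(ln(3)) = 3
So c_4 = g^(4)(ln(3))/4! = 1/8.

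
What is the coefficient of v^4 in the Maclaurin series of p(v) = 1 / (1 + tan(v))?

5/3

Use the geometric series for the reciprocal, then substitute.
[v^0] = 1;  [v^1] = -1;  [v^2] = 1;  [v^3] = -4/3;  [v^4] = 5/3.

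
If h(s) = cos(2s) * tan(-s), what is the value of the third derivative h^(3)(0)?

10

Write out both Maclaurin series and multiply, keeping only the needed powers.
The coefficient of s^3 in the expansion is 5/3, so h′′′(0) = 3! * (5/3) = 10.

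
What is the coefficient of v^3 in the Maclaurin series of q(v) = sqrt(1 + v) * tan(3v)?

Multiply the two series term by term and collect like powers.
q(0) = 0
q′(0) = 3
q′′(0) = 3
q′′′(0) = 207/4

69/8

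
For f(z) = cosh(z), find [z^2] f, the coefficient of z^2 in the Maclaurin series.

1/2

[z^0] = 1;  [z^1] = 0;  [z^2] = 1/2.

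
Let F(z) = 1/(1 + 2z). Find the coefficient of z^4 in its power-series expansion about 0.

16

Differentiate repeatedly and evaluate at the center.
F(0) = 1
F′(0) = -2
F′′(0) = 8
F′′′(0) = -48
F^(4)(0) = 384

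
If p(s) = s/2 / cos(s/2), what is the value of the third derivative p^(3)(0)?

Divide the numerator series by the denominator series (power-series long division).
The coefficient of s^3 in the expansion is 1/16, so p′′′(0) = 3! * (1/16) = 3/8.

3/8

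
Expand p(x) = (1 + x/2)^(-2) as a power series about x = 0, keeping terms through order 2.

3*x^2/4 - x + 1

Apply the Taylor formula c_k = f^(k)(a)/k!.
[x^0] = 1;  [x^1] = -1;  [x^2] = 3/4.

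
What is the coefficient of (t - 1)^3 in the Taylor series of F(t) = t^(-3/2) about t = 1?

Apply the Taylor formula c_k = f^(k)(a)/k!.

-35/16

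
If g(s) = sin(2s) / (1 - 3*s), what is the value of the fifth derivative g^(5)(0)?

18032

Multiply the numerator's expansion by the denominator's geometric series.
From the series, [s^5] g = 2254/15; multiply by 5! = 120 to get 18032.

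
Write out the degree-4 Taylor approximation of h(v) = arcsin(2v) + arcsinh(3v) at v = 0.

Expand each term separately and add.
h(0) = 0
h′(0) = 5
h′′(0) = 0
h′′′(0) = -19
h^(4)(0) = 0

-19*v^3/6 + 5*v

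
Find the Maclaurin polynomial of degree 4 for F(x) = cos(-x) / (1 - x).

Multiply the numerator's expansion by the denominator's geometric series.

13*x^4/24 + x^3/2 + x^2/2 + x + 1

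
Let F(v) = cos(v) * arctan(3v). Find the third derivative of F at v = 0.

Take the Cauchy product of the two expansions.
The coefficient of v^3 in the expansion is -21/2, so F′′′(0) = 3! * (-21/2) = -63.

-63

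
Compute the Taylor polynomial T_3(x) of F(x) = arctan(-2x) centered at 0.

8*x^3/3 - 2*x

Compute the successive derivatives at the expansion point and divide by k!.
F(0) = 0
F′(0) = -2
F′′(0) = 0
F′′′(0) = 16
Then c_k = F^(k)(0)/k! gives each Taylor coefficient.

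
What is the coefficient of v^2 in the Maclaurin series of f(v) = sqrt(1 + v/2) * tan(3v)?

Take the Cauchy product of the two expansions.
f(0) = 0
f′(0) = 3
f′′(0) = 3/2
Then c_k = f^(k)(0)/k! gives each Taylor coefficient.

3/4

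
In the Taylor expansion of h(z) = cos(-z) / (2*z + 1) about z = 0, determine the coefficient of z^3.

Multiply the numerator's expansion by the denominator's geometric series.
So c_3 = h′′′(0)/3! = -7.

-7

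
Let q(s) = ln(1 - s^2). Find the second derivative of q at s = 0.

From the series, [s^2] q = -1; multiply by 2! = 2 to get -2.

-2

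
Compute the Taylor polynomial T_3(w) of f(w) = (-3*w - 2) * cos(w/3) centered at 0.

w^3/6 + w^2/9 - 3*w - 2

Multiply each power in the prefactor through the base expansion.
f(0) = -2
f′(0) = -3
f′′(0) = 2/9
f′′′(0) = 1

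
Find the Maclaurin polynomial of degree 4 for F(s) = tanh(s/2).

-s^3/24 + s/2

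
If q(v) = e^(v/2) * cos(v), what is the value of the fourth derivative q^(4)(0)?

Expand each factor separately, then convolve coefficients.
The coefficient of v^4 in the expansion is -7/384, so q^(4)(0) = 4! * (-7/384) = -7/16.

-7/16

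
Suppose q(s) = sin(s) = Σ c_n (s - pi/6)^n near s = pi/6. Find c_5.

[(s - pi/6)^0] = 1/2;  [(s - pi/6)^1] = sqrt(3)/2;  [(s - pi/6)^2] = -1/4;  [(s - pi/6)^3] = -sqrt(3)/12;  [(s - pi/6)^4] = 1/48;  [(s - pi/6)^5] = sqrt(3)/240.

sqrt(3)/240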